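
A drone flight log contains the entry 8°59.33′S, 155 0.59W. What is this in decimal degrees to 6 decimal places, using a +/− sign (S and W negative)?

-8.988833, -155.009833

Latitude: 8 + 59.33/60 = 8.9888333
hemisphere S, so the sign is −
Longitude: 0.59′ = 0.009833°; total 155.0098333
hemisphere W, so the sign is −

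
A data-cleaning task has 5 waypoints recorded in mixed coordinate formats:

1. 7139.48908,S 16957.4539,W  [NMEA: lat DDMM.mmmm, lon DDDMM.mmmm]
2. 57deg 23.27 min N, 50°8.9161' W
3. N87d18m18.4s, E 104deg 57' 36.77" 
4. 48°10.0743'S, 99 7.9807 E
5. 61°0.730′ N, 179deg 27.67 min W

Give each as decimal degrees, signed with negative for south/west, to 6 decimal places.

Point 1:
  φ: degrees = first 2 digits = 71, minutes = 39.48908; 71 + 39.48908/60 = 71.6581513
  S ⇒ negate
  λ: degrees = first 3 digits = 169, minutes = 57.4539; 169 + 57.4539/60 = 169.9575650
  W → negative
Point 2:
  φ: 57 + 23.27/60 = 57.3878333
  N → positive
  Longitude: 8.9161′ = 0.148602°; total 50.1486017
  W ⇒ negate
Point 3:
  φ: 87 + 18/60 + 18.4/3600 = 87.3051111
  N → positive
  Lon: 104 + 57/60 + 36.77/3600 = 104.9602139
  E ⇒ keep positive
Point 4:
  Lat: 48 + 10.0743/60 = 48.1679050
  hemisphere S, so the sign is −
  Longitude: 7.9807′ = 0.133012°; total 99.1330117
  E → positive
Point 5:
  Latitude: 61 + 0.73/60 = 61.0121667
  N → positive
  Longitude: 179 + 27.67/60 = 179.4611667
  hemisphere W, so the sign is −

1. -71.658151, -169.957565
2. 57.387833, -50.148602
3. 87.305111, 104.960214
4. -48.167905, 99.133012
5. 61.012167, -179.461167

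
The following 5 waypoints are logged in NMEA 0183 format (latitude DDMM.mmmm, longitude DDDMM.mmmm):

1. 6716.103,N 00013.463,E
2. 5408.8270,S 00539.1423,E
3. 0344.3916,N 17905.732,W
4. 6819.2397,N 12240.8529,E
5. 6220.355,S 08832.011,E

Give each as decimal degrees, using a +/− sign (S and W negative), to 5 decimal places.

1. 67.26838, 0.22438
2. -54.14712, 5.65237
3. 3.73986, -179.09553
4. 68.32066, 122.68088
5. -62.33925, 88.53352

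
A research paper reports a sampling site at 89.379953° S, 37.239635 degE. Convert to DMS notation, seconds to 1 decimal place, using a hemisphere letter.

89°22′47.8″ S, 37°14′22.7″ E

φ: 0.379953° → 22.79718′; 0.79718 × 60 = 47.831″
Lon: 0.239635 × 60 = 14.37810′ → 14′, remainder × 60 = 22.686″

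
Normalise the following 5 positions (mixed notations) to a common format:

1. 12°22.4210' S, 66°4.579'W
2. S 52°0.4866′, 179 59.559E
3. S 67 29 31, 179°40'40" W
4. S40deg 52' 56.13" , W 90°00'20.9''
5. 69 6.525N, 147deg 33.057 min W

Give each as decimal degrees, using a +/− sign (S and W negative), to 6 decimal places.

1. -12.373683, -66.076317
2. -52.008110, 179.992650
3. -67.491944, -179.677778
4. -40.882258, -90.005806
5. 69.108750, -147.550950

Point 1:
  φ: 12 + 22.421/60 = 12.3736833
  S → negative
  Longitude: 66 + 4.579/60 = 66.0763167
  W ⇒ negate
Point 2:
  Latitude: 52 + 0.4866/60 = 52.0081100
  S → negative
  λ: 179 + 59.559/60 = 179.9926500
  E → positive
Point 3:
  Latitude: 67 + 29/60 + 31/3600 = 67.4919444
  hemisphere S, so the sign is −
  Longitude: 179° + 40/60 + 40/3600 = 179 + 0.666667 + 0.011111 = 179.6777778
  W → negative
Point 4:
  Latitude: 40 + 52/60 + 56.13/3600 = 40.8822583
  S → negative
  λ: 90 + 0/60 + 20.9/3600 = 90.0058056
  hemisphere W, so the sign is −
Point 5:
  Latitude: 6.525′ = 0.108750°; total 69.1087500
  N → positive
  Lon: 147 + 33.057/60 = 147.5509500
  hemisphere W, so the sign is −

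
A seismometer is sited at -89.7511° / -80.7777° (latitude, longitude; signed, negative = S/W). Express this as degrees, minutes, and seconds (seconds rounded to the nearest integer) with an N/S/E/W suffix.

Latitude is negative → S; |value| = 89.751100
Lat: whole degrees 89; 45.06600′ → 45′ and 3.96″
Longitude is negative → W; |value| = 80.777700
λ: whole degrees 80; 46.66200′ → 46′ and 39.72″

89°45′4″ S, 80°46′40″ W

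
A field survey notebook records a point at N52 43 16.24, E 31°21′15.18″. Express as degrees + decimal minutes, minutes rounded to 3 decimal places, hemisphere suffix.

52° 43.271′ N, 31° 21.253′ E

φ: seconds/60 = 0.27067; minutes = 43 + 0.27067 = 43.27067
λ: 21 + 15.18/60 = 21.25300′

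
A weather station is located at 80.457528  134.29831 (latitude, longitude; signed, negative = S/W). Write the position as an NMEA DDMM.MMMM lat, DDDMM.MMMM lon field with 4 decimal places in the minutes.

8027.4517,N / 13417.8986,E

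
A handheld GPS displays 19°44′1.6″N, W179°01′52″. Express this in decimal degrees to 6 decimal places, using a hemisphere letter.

Lat: 19° + 44/60 + 1.6/3600 = 19 + 0.733333 + 0.000444 = 19.7337778
Lon: 179° + 1/60 + 52/3600 = 179 + 0.016667 + 0.014444 = 179.0311111

19.733778° N, 179.031111° W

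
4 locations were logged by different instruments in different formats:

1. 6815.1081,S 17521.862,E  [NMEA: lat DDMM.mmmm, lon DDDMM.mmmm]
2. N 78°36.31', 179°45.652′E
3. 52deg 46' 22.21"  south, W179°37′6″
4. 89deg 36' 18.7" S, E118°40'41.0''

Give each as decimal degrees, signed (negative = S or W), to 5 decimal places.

1. -68.25180, 175.36437
2. 78.60517, 179.76087
3. -52.77284, -179.61833
4. -89.60519, 118.67806

Point 1:
  Lat: split at 2 digits → 68° and 15.1081′; 68 + 15.1081/60 = 68.251802
  S ⇒ negate
  λ: split at 3 digits → 175° and 21.862′; 175 + 21.862/60 = 175.364367
  E → positive
Point 2:
  Lat: 78 + 36.31/60 = 78.605167
  N → positive
  Longitude: 179 + 45.652/60 = 179.760867
  E ⇒ keep positive
Point 3:
  φ: 52 + 46/60 + 22.21/3600 = 52.772836
  S ⇒ negate
  λ: 179 + 37/60 + 6/3600 = 179.618333
  W ⇒ negate
Point 4:
  Lat: 89° + 36/60 + 18.7/3600 = 89 + 0.600000 + 0.005194 = 89.605194
  S → negative
  Lon: 118 + 40/60 + 41/3600 = 118.678056
  E ⇒ keep positive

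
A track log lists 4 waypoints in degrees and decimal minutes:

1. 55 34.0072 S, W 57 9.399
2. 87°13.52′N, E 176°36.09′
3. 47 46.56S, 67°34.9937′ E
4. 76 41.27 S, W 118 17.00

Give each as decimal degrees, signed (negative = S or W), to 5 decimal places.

1. -55.56679, -57.15665
2. 87.22533, 176.60150
3. -47.77600, 67.58323
4. -76.68783, -118.28333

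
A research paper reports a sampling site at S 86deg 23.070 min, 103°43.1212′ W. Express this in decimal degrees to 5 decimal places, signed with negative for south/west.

Latitude: 23.07′ = 0.384500°; total 86.384500
S ⇒ negate
Longitude: 43.1212′ = 0.718687°; total 103.718687
W → negative

-86.38450, -103.71869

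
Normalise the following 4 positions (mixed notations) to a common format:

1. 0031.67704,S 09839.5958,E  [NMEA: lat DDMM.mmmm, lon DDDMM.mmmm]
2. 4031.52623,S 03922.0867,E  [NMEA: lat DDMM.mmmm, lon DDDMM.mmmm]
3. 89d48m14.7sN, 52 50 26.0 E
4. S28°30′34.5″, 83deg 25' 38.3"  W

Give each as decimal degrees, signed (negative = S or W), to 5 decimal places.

1. -0.52795, 98.65993
2. -40.52544, 39.36811
3. 89.80408, 52.84056
4. -28.50958, -83.42731

Point 1:
  Latitude: split at 2 digits → 00° and 31.67704′; 0 + 31.67704/60 = 0.527951
  S → negative
  λ: degrees = first 3 digits = 98, minutes = 39.5958; 98 + 39.5958/60 = 98.659930
  E → positive
Point 2:
  Lat: degrees = first 2 digits = 40, minutes = 31.52623; 40 + 31.52623/60 = 40.525437
  S ⇒ negate
  Lon: split at 3 digits → 039° and 22.0867′; 39 + 22.0867/60 = 39.368112
  E ⇒ keep positive
Point 3:
  Latitude: 89 + 48/60 + 14.7/3600 = 89.804083
  N ⇒ keep positive
  Lon: 52° + 50/60 + 26/3600 = 52 + 0.833333 + 0.007222 = 52.840556
  E ⇒ keep positive
Point 4:
  φ: 28 + 30/60 + 34.5/3600 = 28.509583
  S ⇒ negate
  Longitude: 25′ + 38.3″ = 25.63833′; 83 + 25.63833/60 = 83.427306
  hemisphere W, so the sign is −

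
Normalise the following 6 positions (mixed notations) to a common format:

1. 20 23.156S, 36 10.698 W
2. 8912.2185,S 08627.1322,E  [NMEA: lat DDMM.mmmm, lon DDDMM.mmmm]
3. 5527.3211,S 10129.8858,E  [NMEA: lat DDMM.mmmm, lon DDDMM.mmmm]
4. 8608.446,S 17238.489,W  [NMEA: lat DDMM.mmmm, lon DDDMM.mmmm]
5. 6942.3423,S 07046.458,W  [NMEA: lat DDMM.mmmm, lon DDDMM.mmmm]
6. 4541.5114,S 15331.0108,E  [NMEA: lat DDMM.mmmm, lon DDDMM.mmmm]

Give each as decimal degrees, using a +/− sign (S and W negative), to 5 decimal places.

1. -20.38593, -36.17830
2. -89.20364, 86.45220
3. -55.45535, 101.49810
4. -86.14077, -172.64148
5. -69.70571, -70.77430
6. -45.69186, 153.51685

Point 1:
  Lat: 23.156′ = 0.385933°; total 20.385933
  S → negative
  λ: 10.698′ = 0.178300°; total 36.178300
  W ⇒ negate
Point 2:
  Lat: degrees = first 2 digits = 89, minutes = 12.2185; 89 + 12.2185/60 = 89.203642
  hemisphere S, so the sign is −
  λ: degrees = first 3 digits = 86, minutes = 27.1322; 86 + 27.1322/60 = 86.452203
  E ⇒ keep positive
Point 3:
  Latitude: degrees = first 2 digits = 55, minutes = 27.3211; 55 + 27.3211/60 = 55.455352
  S → negative
  Lon: degrees = first 3 digits = 101, minutes = 29.8858; 101 + 29.8858/60 = 101.498097
  E ⇒ keep positive
Point 4:
  Lat: split at 2 digits → 86° and 8.446′; 86 + 8.446/60 = 86.140767
  S → negative
  Longitude: degrees = first 3 digits = 172, minutes = 38.489; 172 + 38.489/60 = 172.641483
  W → negative
Point 5:
  Latitude: degrees = first 2 digits = 69, minutes = 42.3423; 69 + 42.3423/60 = 69.705705
  S ⇒ negate
  Lon: split at 3 digits → 070° and 46.458′; 70 + 46.458/60 = 70.774300
  hemisphere W, so the sign is −
Point 6:
  Lat: degrees = first 2 digits = 45, minutes = 41.5114; 45 + 41.5114/60 = 45.691857
  S ⇒ negate
  Lon: degrees = first 3 digits = 153, minutes = 31.0108; 153 + 31.0108/60 = 153.516847
  E ⇒ keep positive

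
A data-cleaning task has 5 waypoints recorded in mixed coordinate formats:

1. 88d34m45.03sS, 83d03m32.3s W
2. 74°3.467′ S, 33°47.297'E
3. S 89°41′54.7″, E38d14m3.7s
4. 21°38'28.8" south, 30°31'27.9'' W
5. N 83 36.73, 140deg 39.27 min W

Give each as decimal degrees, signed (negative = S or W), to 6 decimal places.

1. -88.579175, -83.058972
2. -74.057783, 33.788283
3. -89.698528, 38.234361
4. -21.641333, -30.524417
5. 83.612167, -140.654500

Point 1:
  Latitude: 88° + 34/60 + 45.03/3600 = 88 + 0.566667 + 0.012508 = 88.5791750
  S ⇒ negate
  λ: 3′ + 32.3″ = 3.53833′; 83 + 3.53833/60 = 83.0589722
  W → negative
Point 2:
  Lat: 74 + 3.467/60 = 74.0577833
  S → negative
  Longitude: 33 + 47.297/60 = 33.7882833
  E ⇒ keep positive
Point 3:
  Lat: 41′ + 54.7″ = 41.91167′; 89 + 41.91167/60 = 89.6985278
  S ⇒ negate
  Lon: 14′ + 3.7″ = 14.06167′; 38 + 14.06167/60 = 38.2343611
  E ⇒ keep positive
Point 4:
  Lat: 21 + 38/60 + 28.8/3600 = 21.6413333
  hemisphere S, so the sign is −
  Lon: 30 + 31/60 + 27.9/3600 = 30.5244167
  W → negative
Point 5:
  φ: 36.73′ = 0.612167°; total 83.6121667
  N → positive
  Lon: 39.27′ = 0.654500°; total 140.6545000
  W ⇒ negate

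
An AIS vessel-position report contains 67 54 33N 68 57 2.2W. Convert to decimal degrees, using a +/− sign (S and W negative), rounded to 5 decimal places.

φ: 54′ + 33″ = 54.55000′; 67 + 54.55000/60 = 67.909167
N ⇒ keep positive
λ: 68 + 57/60 + 2.2/3600 = 68.950611
W → negative

67.90917, -68.95061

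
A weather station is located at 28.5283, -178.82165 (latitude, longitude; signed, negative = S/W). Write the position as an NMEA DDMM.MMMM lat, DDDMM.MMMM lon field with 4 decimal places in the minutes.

2831.6980,N / 17849.2990,W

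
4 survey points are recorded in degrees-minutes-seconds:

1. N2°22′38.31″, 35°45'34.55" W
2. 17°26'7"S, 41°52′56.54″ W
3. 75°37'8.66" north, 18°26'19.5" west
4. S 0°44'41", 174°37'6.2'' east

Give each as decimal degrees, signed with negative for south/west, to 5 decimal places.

1. 2.37731, -35.75960
2. -17.43528, -41.88237
3. 75.61907, -18.43875
4. -0.74472, 174.61839

Point 1:
  φ: 2° + 22/60 + 38.31/3600 = 2 + 0.366667 + 0.010642 = 2.377308
  N ⇒ keep positive
  Lon: 35° + 45/60 + 34.55/3600 = 35 + 0.750000 + 0.009597 = 35.759597
  W → negative
Point 2:
  Latitude: 17° + 26/60 + 7/3600 = 17 + 0.433333 + 0.001944 = 17.435278
  S → negative
  Lon: 52′ + 56.54″ = 52.94233′; 41 + 52.94233/60 = 41.882372
  W ⇒ negate
Point 3:
  Latitude: 75° + 37/60 + 8.66/3600 = 75 + 0.616667 + 0.002406 = 75.619072
  N → positive
  Longitude: 18° + 26/60 + 19.5/3600 = 18 + 0.433333 + 0.005417 = 18.438750
  hemisphere W, so the sign is −
Point 4:
  Latitude: 44′ + 41″ = 44.68333′; 0 + 44.68333/60 = 0.744722
  S ⇒ negate
  Lon: 37′ + 6.2″ = 37.10333′; 174 + 37.10333/60 = 174.618389
  E ⇒ keep positive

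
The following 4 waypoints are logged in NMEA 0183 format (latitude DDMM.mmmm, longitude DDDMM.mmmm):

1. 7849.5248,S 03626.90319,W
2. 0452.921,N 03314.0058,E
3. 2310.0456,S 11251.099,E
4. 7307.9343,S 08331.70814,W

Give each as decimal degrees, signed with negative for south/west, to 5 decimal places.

1. -78.82541, -36.44839
2. 4.88202, 33.23343
3. -23.16743, 112.85165
4. -73.13224, -83.52847

Point 1:
  φ: split at 2 digits → 78° and 49.5248′; 78 + 49.5248/60 = 78.825413
  S → negative
  λ: degrees = first 3 digits = 36, minutes = 26.90319; 36 + 26.90319/60 = 36.448387
  W → negative
Point 2:
  φ: split at 2 digits → 04° and 52.921′; 4 + 52.921/60 = 4.882017
  N → positive
  λ: degrees = first 3 digits = 33, minutes = 14.0058; 33 + 14.0058/60 = 33.233430
  E → positive
Point 3:
  φ: split at 2 digits → 23° and 10.0456′; 23 + 10.0456/60 = 23.167427
  hemisphere S, so the sign is −
  Longitude: degrees = first 3 digits = 112, minutes = 51.099; 112 + 51.099/60 = 112.851650
  E → positive
Point 4:
  φ: degrees = first 2 digits = 73, minutes = 7.9343; 73 + 7.9343/60 = 73.132238
  S ⇒ negate
  λ: split at 3 digits → 083° and 31.70814′; 83 + 31.70814/60 = 83.528469
  hemisphere W, so the sign is −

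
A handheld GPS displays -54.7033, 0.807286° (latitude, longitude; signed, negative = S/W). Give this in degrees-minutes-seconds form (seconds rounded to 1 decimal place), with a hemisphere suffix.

Latitude is negative → S; |value| = 54.703300
Latitude: 0.703300° → 42.19800′; 0.19800 × 60 = 11.880″
λ: 0.807286° → 48.43716′; 0.43716 × 60 = 26.230″

54°42′11.9″ S, 0°48′26.2″ E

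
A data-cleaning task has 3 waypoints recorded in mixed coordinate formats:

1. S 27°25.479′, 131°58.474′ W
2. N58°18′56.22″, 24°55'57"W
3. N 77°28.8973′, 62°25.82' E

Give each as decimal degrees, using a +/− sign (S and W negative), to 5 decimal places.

1. -27.42465, -131.97457
2. 58.31562, -24.93250
3. 77.48162, 62.43033

Point 1:
  Latitude: 25.479′ = 0.424650°; total 27.424650
  S → negative
  λ: 58.474′ = 0.974567°; total 131.974567
  W ⇒ negate
Point 2:
  φ: 18′ + 56.22″ = 18.93700′; 58 + 18.93700/60 = 58.315617
  N → positive
  Lon: 24 + 55/60 + 57/3600 = 24.932500
  W ⇒ negate
Point 3:
  Lat: 77 + 28.8973/60 = 77.481622
  N ⇒ keep positive
  Lon: 25.82′ = 0.430333°; total 62.430333
  E → positive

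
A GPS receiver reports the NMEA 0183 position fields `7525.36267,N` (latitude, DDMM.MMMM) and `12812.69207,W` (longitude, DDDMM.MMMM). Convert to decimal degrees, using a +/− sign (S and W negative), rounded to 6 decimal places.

Lat: degrees = first 2 digits = 75, minutes = 25.36267; 75 + 25.36267/60 = 75.4227112
N ⇒ keep positive
Longitude: split at 3 digits → 128° and 12.69207′; 128 + 12.69207/60 = 128.2115345
W ⇒ negate

75.422711, -128.211535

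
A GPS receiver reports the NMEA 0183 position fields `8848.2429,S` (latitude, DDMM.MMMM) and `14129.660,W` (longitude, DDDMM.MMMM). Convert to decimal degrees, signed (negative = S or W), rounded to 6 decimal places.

φ: split at 2 digits → 88° and 48.2429′; 88 + 48.2429/60 = 88.8040483
S ⇒ negate
λ: split at 3 digits → 141° and 29.66′; 141 + 29.66/60 = 141.4943333
W ⇒ negate

-88.804048, -141.494333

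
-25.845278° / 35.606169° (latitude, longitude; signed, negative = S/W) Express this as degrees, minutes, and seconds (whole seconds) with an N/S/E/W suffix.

Latitude is negative → S; |value| = 25.845278
φ: whole degrees 25; 50.71668′ → 50′ and 43.00″
Longitude: 0.606169° → 36.37014′; 0.37014 × 60 = 22.21″

25°50′43″ S, 35°36′22″ E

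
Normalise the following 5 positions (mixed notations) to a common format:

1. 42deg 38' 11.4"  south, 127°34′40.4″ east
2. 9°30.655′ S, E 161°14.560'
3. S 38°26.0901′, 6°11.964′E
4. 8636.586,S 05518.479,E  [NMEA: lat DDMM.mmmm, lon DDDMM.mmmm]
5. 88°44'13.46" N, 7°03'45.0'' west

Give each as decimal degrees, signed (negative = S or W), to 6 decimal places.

1. -42.636500, 127.577889
2. -9.510917, 161.242667
3. -38.434835, 6.199400
4. -86.609767, 55.307983
5. 88.737072, -7.062500

Point 1:
  φ: 42 + 38/60 + 11.4/3600 = 42.6365000
  S → negative
  λ: 127 + 34/60 + 40.4/3600 = 127.5778889
  E → positive
Point 2:
  Latitude: 30.655′ = 0.510917°; total 9.5109167
  S → negative
  λ: 14.56′ = 0.242667°; total 161.2426667
  E ⇒ keep positive
Point 3:
  Lat: 38 + 26.0901/60 = 38.4348350
  S ⇒ negate
  Longitude: 11.964′ = 0.199400°; total 6.1994000
  E → positive
Point 4:
  Latitude: split at 2 digits → 86° and 36.586′; 86 + 36.586/60 = 86.6097667
  S ⇒ negate
  Longitude: degrees = first 3 digits = 55, minutes = 18.479; 55 + 18.479/60 = 55.3079833
  E → positive
Point 5:
  φ: 88 + 44/60 + 13.46/3600 = 88.7370722
  N → positive
  Lon: 7° + 3/60 + 45/3600 = 7 + 0.050000 + 0.012500 = 7.0625000
  W → negative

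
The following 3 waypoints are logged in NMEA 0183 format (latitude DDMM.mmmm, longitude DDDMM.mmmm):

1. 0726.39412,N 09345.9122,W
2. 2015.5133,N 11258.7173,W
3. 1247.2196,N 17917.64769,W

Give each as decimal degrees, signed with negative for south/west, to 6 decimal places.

1. 7.439902, -93.765203
2. 20.258555, -112.978622
3. 12.786993, -179.294128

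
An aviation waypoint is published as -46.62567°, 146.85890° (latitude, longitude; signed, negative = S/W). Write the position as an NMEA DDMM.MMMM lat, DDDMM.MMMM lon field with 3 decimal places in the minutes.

4637.540,S / 14651.534,E

Latitude is negative → S; |value| = 46.625670
φ: minutes = (46.625670 − 46) × 60 = 37.54020
Lon: 146° + 0.858900 × 60 = 146° 51.53400′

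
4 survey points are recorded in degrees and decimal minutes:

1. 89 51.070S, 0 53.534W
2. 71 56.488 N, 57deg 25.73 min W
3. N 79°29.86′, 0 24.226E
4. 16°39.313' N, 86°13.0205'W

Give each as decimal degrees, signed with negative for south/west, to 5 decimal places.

Point 1:
  Lat: 51.07′ = 0.851167°; total 89.851167
  S ⇒ negate
  Lon: 53.534′ = 0.892233°; total 0.892233
  hemisphere W, so the sign is −
Point 2:
  Lat: 56.488′ = 0.941467°; total 71.941467
  N → positive
  λ: 25.73′ = 0.428833°; total 57.428833
  W ⇒ negate
Point 3:
  Latitude: 79 + 29.86/60 = 79.497667
  N ⇒ keep positive
  λ: 24.226′ = 0.403767°; total 0.403767
  E → positive
Point 4:
  φ: 39.313′ = 0.655217°; total 16.655217
  N ⇒ keep positive
  λ: 13.0205′ = 0.217008°; total 86.217008
  hemisphere W, so the sign is −

1. -89.85117, -0.89223
2. 71.94147, -57.42883
3. 79.49767, 0.40377
4. 16.65522, -86.21701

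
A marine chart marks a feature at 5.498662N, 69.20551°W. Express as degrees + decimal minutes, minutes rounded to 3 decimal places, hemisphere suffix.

5° 29.920′ N, 69° 12.331′ W

Lat: minutes = (5.498662 − 5) × 60 = 29.91972
Lon: minutes = (69.205510 − 69) × 60 = 12.33060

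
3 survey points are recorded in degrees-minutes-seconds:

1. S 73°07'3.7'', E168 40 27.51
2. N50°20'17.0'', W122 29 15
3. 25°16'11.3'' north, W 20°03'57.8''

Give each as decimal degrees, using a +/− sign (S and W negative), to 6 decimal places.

Point 1:
  φ: 73° + 7/60 + 3.7/3600 = 73 + 0.116667 + 0.001028 = 73.1176944
  S ⇒ negate
  Lon: 168 + 40/60 + 27.51/3600 = 168.6743083
  E ⇒ keep positive
Point 2:
  Latitude: 20′ + 17″ = 20.28333′; 50 + 20.28333/60 = 50.3380556
  N ⇒ keep positive
  λ: 29′ + 15″ = 29.25000′; 122 + 29.25000/60 = 122.4875000
  hemisphere W, so the sign is −
Point 3:
  φ: 16′ + 11.3″ = 16.18833′; 25 + 16.18833/60 = 25.2698056
  N → positive
  Longitude: 20° + 3/60 + 57.8/3600 = 20 + 0.050000 + 0.016056 = 20.0660556
  W ⇒ negate

1. -73.117694, 168.674308
2. 50.338056, -122.487500
3. 25.269806, -20.066056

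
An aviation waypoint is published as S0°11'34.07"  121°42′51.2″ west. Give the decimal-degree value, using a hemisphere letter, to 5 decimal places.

0.19280° S, 121.71422° W

Lat: 0° + 11/60 + 34.07/3600 = 0 + 0.183333 + 0.009464 = 0.192797
Longitude: 121 + 42/60 + 51.2/3600 = 121.714222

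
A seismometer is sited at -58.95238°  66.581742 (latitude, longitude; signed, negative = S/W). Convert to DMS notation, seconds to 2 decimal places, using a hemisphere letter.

58°57′8.57″ S, 66°34′54.27″ E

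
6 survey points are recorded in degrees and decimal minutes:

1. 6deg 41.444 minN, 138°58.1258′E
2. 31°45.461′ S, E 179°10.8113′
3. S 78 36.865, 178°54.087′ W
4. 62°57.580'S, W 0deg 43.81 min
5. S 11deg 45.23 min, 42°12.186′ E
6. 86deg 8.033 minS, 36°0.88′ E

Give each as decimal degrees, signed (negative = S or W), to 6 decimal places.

1. 6.690733, 138.968763
2. -31.757683, 179.180188
3. -78.614417, -178.901450
4. -62.959667, -0.730167
5. -11.753833, 42.203100
6. -86.133883, 36.014667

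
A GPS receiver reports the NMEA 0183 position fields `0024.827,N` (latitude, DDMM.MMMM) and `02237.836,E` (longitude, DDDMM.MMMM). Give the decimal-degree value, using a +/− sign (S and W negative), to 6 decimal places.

Latitude: split at 2 digits → 00° and 24.827′; 0 + 24.827/60 = 0.4137833
N → positive
λ: degrees = first 3 digits = 22, minutes = 37.836; 22 + 37.836/60 = 22.6306000
E → positive

0.413783, 22.630600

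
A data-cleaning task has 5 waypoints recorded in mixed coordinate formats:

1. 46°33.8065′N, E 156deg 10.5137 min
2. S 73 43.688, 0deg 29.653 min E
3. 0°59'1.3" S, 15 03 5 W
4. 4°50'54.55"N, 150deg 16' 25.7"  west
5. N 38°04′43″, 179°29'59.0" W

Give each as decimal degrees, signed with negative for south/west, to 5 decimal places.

1. 46.56344, 156.17523
2. -73.72813, 0.49422
3. -0.98369, -15.05139
4. 4.84849, -150.27381
5. 38.07861, -179.49972

Point 1:
  Latitude: 46 + 33.8065/60 = 46.563442
  N → positive
  Lon: 10.5137′ = 0.175228°; total 156.175228
  E → positive
Point 2:
  Lat: 43.688′ = 0.728133°; total 73.728133
  hemisphere S, so the sign is −
  Longitude: 29.653′ = 0.494217°; total 0.494217
  E → positive
Point 3:
  Latitude: 0° + 59/60 + 1.3/3600 = 0 + 0.983333 + 0.000361 = 0.983694
  S → negative
  Longitude: 15° + 3/60 + 5/3600 = 15 + 0.050000 + 0.001389 = 15.051389
  W → negative
Point 4:
  Lat: 4° + 50/60 + 54.55/3600 = 4 + 0.833333 + 0.015153 = 4.848486
  N → positive
  Lon: 150° + 16/60 + 25.7/3600 = 150 + 0.266667 + 0.007139 = 150.273806
  W → negative
Point 5:
  φ: 38° + 4/60 + 43/3600 = 38 + 0.066667 + 0.011944 = 38.078611
  N ⇒ keep positive
  λ: 29′ + 59″ = 29.98333′; 179 + 29.98333/60 = 179.499722
  W ⇒ negate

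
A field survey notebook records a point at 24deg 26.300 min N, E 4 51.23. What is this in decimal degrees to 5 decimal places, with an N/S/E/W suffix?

Lat: 26.3′ = 0.438333°; total 24.438333
λ: 4 + 51.23/60 = 4.853833

24.43833° N, 4.85383° E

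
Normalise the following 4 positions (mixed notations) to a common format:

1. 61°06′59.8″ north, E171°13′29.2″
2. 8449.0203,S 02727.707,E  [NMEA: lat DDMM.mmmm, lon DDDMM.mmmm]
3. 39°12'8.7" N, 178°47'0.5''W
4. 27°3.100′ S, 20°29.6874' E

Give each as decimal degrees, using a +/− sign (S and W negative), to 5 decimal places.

1. 61.11661, 171.22478
2. -84.81701, 27.46178
3. 39.20242, -178.78347
4. -27.05167, 20.49479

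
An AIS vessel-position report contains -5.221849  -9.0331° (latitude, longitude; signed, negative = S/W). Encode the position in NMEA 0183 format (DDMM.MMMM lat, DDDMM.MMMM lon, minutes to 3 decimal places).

Latitude is negative → S; |value| = 5.221849
Lat: 5° + 0.221849 × 60 = 5° 13.31094′
Longitude is negative → W; |value| = 9.033100
Lon: fractional part 0.033100 → 1.98600 minutes

0513.311,S / 00901.986,W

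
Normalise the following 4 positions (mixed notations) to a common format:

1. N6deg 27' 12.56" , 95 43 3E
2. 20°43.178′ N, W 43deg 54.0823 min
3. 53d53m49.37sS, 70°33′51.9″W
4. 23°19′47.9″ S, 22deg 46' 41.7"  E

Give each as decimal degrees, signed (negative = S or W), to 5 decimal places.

Point 1:
  φ: 27′ + 12.56″ = 27.20933′; 6 + 27.20933/60 = 6.453489
  N ⇒ keep positive
  λ: 43′ + 3″ = 43.05000′; 95 + 43.05000/60 = 95.717500
  E → positive
Point 2:
  Lat: 20 + 43.178/60 = 20.719633
  N ⇒ keep positive
  λ: 54.0823′ = 0.901372°; total 43.901372
  W → negative
Point 3:
  Lat: 53° + 53/60 + 49.37/3600 = 53 + 0.883333 + 0.013714 = 53.897047
  S → negative
  λ: 70° + 33/60 + 51.9/3600 = 70 + 0.550000 + 0.014417 = 70.564417
  W → negative
Point 4:
  φ: 23° + 19/60 + 47.9/3600 = 23 + 0.316667 + 0.013306 = 23.329972
  S ⇒ negate
  λ: 22 + 46/60 + 41.7/3600 = 22.778250
  E → positive

1. 6.45349, 95.71750
2. 20.71963, -43.90137
3. -53.89705, -70.56442
4. -23.32997, 22.77825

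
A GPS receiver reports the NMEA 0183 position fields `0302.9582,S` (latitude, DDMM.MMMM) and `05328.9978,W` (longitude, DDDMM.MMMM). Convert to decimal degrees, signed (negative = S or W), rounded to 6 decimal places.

Lat: split at 2 digits → 03° and 2.9582′; 3 + 2.9582/60 = 3.0493033
S → negative
Lon: split at 3 digits → 053° and 28.9978′; 53 + 28.9978/60 = 53.4832967
W → negative

-3.049303, -53.483297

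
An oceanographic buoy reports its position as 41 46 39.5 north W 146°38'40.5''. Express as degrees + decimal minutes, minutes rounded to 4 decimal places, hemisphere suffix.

41° 46.6583′ N, 146° 38.6750′ W

Latitude: 46 + 39.5/60 = 46.658333′
λ: 38 + 40.5/60 = 38.675000′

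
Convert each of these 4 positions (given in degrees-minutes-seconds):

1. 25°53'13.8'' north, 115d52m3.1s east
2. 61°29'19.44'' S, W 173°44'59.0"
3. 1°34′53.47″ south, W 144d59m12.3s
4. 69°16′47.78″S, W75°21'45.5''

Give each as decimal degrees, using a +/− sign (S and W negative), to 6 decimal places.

1. 25.887167, 115.867528
2. -61.488733, -173.749722
3. -1.581519, -144.986750
4. -69.279939, -75.362639

Point 1:
  Lat: 25° + 53/60 + 13.8/3600 = 25 + 0.883333 + 0.003833 = 25.8871667
  N ⇒ keep positive
  λ: 52′ + 3.1″ = 52.05167′; 115 + 52.05167/60 = 115.8675278
  E ⇒ keep positive
Point 2:
  Lat: 29′ + 19.44″ = 29.32400′; 61 + 29.32400/60 = 61.4887333
  S → negative
  λ: 173 + 44/60 + 59/3600 = 173.7497222
  W ⇒ negate
Point 3:
  φ: 34′ + 53.47″ = 34.89117′; 1 + 34.89117/60 = 1.5815194
  S ⇒ negate
  Lon: 59′ + 12.3″ = 59.20500′; 144 + 59.20500/60 = 144.9867500
  W → negative
Point 4:
  Lat: 69 + 16/60 + 47.78/3600 = 69.2799389
  hemisphere S, so the sign is −
  λ: 75 + 21/60 + 45.5/3600 = 75.3626389
  W ⇒ negate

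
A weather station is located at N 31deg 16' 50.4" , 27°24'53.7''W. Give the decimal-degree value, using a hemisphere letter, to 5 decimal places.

31.28067° N, 27.41492° W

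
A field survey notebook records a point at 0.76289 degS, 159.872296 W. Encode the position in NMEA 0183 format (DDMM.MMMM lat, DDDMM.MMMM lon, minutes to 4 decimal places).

0045.7734,S / 15952.3378,W

Latitude: minutes = (0.762890 − 0) × 60 = 45.773400
Longitude: minutes = (159.872296 − 159) × 60 = 52.337760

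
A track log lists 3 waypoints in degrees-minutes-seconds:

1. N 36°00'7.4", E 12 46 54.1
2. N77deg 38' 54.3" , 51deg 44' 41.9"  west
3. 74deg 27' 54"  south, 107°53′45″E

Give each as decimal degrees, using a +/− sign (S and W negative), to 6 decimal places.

1. 36.002056, 12.781694
2. 77.648417, -51.744972
3. -74.465000, 107.895833

Point 1:
  Latitude: 0′ + 7.4″ = 0.12333′; 36 + 0.12333/60 = 36.0020556
  N ⇒ keep positive
  Lon: 46′ + 54.1″ = 46.90167′; 12 + 46.90167/60 = 12.7816944
  E ⇒ keep positive
Point 2:
  Lat: 77° + 38/60 + 54.3/3600 = 77 + 0.633333 + 0.015083 = 77.6484167
  N ⇒ keep positive
  Lon: 51 + 44/60 + 41.9/3600 = 51.7449722
  W ⇒ negate
Point 3:
  Lat: 74 + 27/60 + 54/3600 = 74.4650000
  S ⇒ negate
  Lon: 53′ + 45″ = 53.75000′; 107 + 53.75000/60 = 107.8958333
  E ⇒ keep positive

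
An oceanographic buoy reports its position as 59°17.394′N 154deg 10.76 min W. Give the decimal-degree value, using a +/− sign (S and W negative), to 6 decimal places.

59.289900, -154.179333

φ: 59 + 17.394/60 = 59.2899000
N → positive
Lon: 10.76′ = 0.179333°; total 154.1793333
W ⇒ negate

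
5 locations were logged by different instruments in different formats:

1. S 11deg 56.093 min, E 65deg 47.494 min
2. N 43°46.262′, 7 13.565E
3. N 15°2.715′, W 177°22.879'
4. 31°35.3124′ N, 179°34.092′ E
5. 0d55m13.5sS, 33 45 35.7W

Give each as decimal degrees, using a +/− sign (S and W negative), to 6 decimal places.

1. -11.934883, 65.791567
2. 43.771033, 7.226083
3. 15.045250, -177.381317
4. 31.588540, 179.568200
5. -0.920417, -33.759917

Point 1:
  φ: 11 + 56.093/60 = 11.9348833
  S ⇒ negate
  λ: 47.494′ = 0.791567°; total 65.7915667
  E ⇒ keep positive
Point 2:
  Lat: 46.262′ = 0.771033°; total 43.7710333
  N ⇒ keep positive
  λ: 13.565′ = 0.226083°; total 7.2260833
  E → positive
Point 3:
  φ: 15 + 2.715/60 = 15.0452500
  N ⇒ keep positive
  λ: 177 + 22.879/60 = 177.3813167
  hemisphere W, so the sign is −
Point 4:
  Latitude: 35.3124′ = 0.588540°; total 31.5885400
  N → positive
  λ: 179 + 34.092/60 = 179.5682000
  E ⇒ keep positive
Point 5:
  φ: 55′ + 13.5″ = 55.22500′; 0 + 55.22500/60 = 0.9204167
  S → negative
  Longitude: 33 + 45/60 + 35.7/3600 = 33.7599167
  hemisphere W, so the sign is −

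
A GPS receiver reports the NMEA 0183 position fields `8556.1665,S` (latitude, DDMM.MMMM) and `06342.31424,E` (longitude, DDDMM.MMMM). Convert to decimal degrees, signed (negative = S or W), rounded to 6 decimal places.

Lat: degrees = first 2 digits = 85, minutes = 56.1665; 85 + 56.1665/60 = 85.9361083
S ⇒ negate
Longitude: degrees = first 3 digits = 63, minutes = 42.31424; 63 + 42.31424/60 = 63.7052373
E ⇒ keep positive

-85.936108, 63.705237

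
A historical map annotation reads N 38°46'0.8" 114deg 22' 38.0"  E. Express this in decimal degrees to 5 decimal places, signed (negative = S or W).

Latitude: 46′ + 0.8″ = 46.01333′; 38 + 46.01333/60 = 38.766889
N ⇒ keep positive
Longitude: 22′ + 38″ = 22.63333′; 114 + 22.63333/60 = 114.377222
E ⇒ keep positive

38.76689, 114.37722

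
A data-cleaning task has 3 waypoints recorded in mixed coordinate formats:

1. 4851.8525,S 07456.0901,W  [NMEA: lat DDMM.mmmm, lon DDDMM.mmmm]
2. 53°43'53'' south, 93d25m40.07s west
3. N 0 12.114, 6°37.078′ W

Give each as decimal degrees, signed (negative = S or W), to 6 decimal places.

Point 1:
  Latitude: split at 2 digits → 48° and 51.8525′; 48 + 51.8525/60 = 48.8642083
  S → negative
  Lon: split at 3 digits → 074° and 56.0901′; 74 + 56.0901/60 = 74.9348350
  hemisphere W, so the sign is −
Point 2:
  Latitude: 53 + 43/60 + 53/3600 = 53.7313889
  hemisphere S, so the sign is −
  λ: 93° + 25/60 + 40.07/3600 = 93 + 0.416667 + 0.011131 = 93.4277972
  W → negative
Point 3:
  φ: 0 + 12.114/60 = 0.2019000
  N → positive
  Longitude: 6 + 37.078/60 = 6.6179667
  W → negative

1. -48.864208, -74.934835
2. -53.731389, -93.427797
3. 0.201900, -6.617967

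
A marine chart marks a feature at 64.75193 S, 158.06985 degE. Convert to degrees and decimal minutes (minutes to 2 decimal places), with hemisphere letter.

φ: fractional part 0.751930 → 45.1158 minutes
Longitude: fractional part 0.069850 → 4.1910 minutes

64° 45.12′ S, 158° 4.19′ E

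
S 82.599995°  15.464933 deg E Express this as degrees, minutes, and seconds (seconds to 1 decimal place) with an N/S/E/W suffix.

Lat: 0.599995 × 60 = 35.99970′ → 35′, remainder × 60 = 59.982″
rounding gives 60″ → carry → 82°36′0.0″
Lon: 0.464933° → 27.89598′; 0.89598 × 60 = 53.759″

82°36′0.0″ S, 15°27′53.8″ E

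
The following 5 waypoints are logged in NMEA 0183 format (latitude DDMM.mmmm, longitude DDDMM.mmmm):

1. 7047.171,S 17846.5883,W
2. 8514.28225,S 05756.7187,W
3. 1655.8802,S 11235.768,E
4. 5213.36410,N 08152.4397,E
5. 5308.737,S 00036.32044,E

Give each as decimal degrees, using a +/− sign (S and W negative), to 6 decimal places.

1. -70.786183, -178.776472
2. -85.238038, -57.945312
3. -16.931337, 112.596133
4. 52.222735, 81.873995
5. -53.145617, 0.605341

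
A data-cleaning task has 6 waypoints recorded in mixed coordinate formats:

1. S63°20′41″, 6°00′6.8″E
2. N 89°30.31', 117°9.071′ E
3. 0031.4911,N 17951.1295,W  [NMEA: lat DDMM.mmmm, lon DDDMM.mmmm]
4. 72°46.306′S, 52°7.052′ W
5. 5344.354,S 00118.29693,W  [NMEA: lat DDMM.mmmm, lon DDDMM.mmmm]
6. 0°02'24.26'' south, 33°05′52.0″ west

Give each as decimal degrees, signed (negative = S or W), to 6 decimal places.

1. -63.344722, 6.001889
2. 89.505167, 117.151183
3. 0.524852, -179.852158
4. -72.771767, -52.117533
5. -53.739233, -1.304949
6. -0.040072, -33.097778

Point 1:
  φ: 63° + 20/60 + 41/3600 = 63 + 0.333333 + 0.011389 = 63.3447222
  hemisphere S, so the sign is −
  λ: 6° + 0/60 + 6.8/3600 = 6 + 0.000000 + 0.001889 = 6.0018889
  E → positive
Point 2:
  Latitude: 30.31′ = 0.505167°; total 89.5051667
  N → positive
  λ: 9.071′ = 0.151183°; total 117.1511833
  E → positive
Point 3:
  Latitude: degrees = first 2 digits = 0, minutes = 31.4911; 0 + 31.4911/60 = 0.5248517
  N → positive
  Longitude: degrees = first 3 digits = 179, minutes = 51.1295; 179 + 51.1295/60 = 179.8521583
  W ⇒ negate
Point 4:
  φ: 72 + 46.306/60 = 72.7717667
  S ⇒ negate
  λ: 7.052′ = 0.117533°; total 52.1175333
  W → negative
Point 5:
  Latitude: degrees = first 2 digits = 53, minutes = 44.354; 53 + 44.354/60 = 53.7392333
  S ⇒ negate
  λ: degrees = first 3 digits = 1, minutes = 18.29693; 1 + 18.29693/60 = 1.3049488
  W ⇒ negate
Point 6:
  φ: 2′ + 24.26″ = 2.40433′; 0 + 2.40433/60 = 0.0400722
  S → negative
  Longitude: 33° + 5/60 + 52/3600 = 33 + 0.083333 + 0.014444 = 33.0977778
  W ⇒ negate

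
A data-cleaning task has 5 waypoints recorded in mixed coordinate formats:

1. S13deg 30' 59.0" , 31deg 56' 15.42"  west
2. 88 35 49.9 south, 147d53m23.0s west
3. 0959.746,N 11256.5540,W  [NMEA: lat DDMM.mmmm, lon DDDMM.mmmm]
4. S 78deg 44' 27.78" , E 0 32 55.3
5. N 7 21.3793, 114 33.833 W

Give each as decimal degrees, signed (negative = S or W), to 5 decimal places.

1. -13.51639, -31.93762
2. -88.59719, -147.88972
3. 9.99577, -112.94257
4. -78.74105, 0.54869
5. 7.35632, -114.56388

Point 1:
  Latitude: 30′ + 59″ = 30.98333′; 13 + 30.98333/60 = 13.516389
  S ⇒ negate
  Longitude: 31 + 56/60 + 15.42/3600 = 31.937617
  hemisphere W, so the sign is −
Point 2:
  Latitude: 88° + 35/60 + 49.9/3600 = 88 + 0.583333 + 0.013861 = 88.597194
  S ⇒ negate
  Longitude: 147° + 53/60 + 23/3600 = 147 + 0.883333 + 0.006389 = 147.889722
  W → negative
Point 3:
  Latitude: split at 2 digits → 09° and 59.746′; 9 + 59.746/60 = 9.995767
  N ⇒ keep positive
  λ: split at 3 digits → 112° and 56.554′; 112 + 56.554/60 = 112.942567
  hemisphere W, so the sign is −
Point 4:
  Latitude: 78 + 44/60 + 27.78/3600 = 78.741050
  S → negative
  Longitude: 32′ + 55.3″ = 32.92167′; 0 + 32.92167/60 = 0.548694
  E → positive
Point 5:
  Lat: 21.3793′ = 0.356322°; total 7.356322
  N ⇒ keep positive
  Lon: 33.833′ = 0.563883°; total 114.563883
  W → negative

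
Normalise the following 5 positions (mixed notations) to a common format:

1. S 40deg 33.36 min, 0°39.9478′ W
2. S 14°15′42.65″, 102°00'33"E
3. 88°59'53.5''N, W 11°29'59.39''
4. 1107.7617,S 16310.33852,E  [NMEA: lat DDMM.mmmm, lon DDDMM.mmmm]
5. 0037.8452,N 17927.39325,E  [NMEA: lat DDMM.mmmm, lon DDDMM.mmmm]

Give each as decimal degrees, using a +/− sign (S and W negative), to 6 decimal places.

1. -40.556000, -0.665797
2. -14.261847, 102.009167
3. 88.998194, -11.499831
4. -11.129362, 163.172309
5. 0.630753, 179.456554

Point 1:
  Lat: 40 + 33.36/60 = 40.5560000
  S ⇒ negate
  Lon: 0 + 39.9478/60 = 0.6657967
  W ⇒ negate
Point 2:
  Lat: 14° + 15/60 + 42.65/3600 = 14 + 0.250000 + 0.011847 = 14.2618472
  S → negative
  λ: 102 + 0/60 + 33/3600 = 102.0091667
  E ⇒ keep positive
Point 3:
  Latitude: 59′ + 53.5″ = 59.89167′; 88 + 59.89167/60 = 88.9981944
  N ⇒ keep positive
  λ: 11° + 29/60 + 59.39/3600 = 11 + 0.483333 + 0.016497 = 11.4998306
  hemisphere W, so the sign is −
Point 4:
  Lat: split at 2 digits → 11° and 7.7617′; 11 + 7.7617/60 = 11.1293617
  hemisphere S, so the sign is −
  Longitude: split at 3 digits → 163° and 10.33852′; 163 + 10.33852/60 = 163.1723087
  E → positive
Point 5:
  φ: split at 2 digits → 00° and 37.8452′; 0 + 37.8452/60 = 0.6307533
  N ⇒ keep positive
  Longitude: split at 3 digits → 179° and 27.39325′; 179 + 27.39325/60 = 179.4565542
  E → positive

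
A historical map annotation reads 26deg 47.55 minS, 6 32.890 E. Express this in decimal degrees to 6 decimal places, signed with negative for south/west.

Latitude: 47.55′ = 0.792500°; total 26.7925000
S → negative
Lon: 32.89′ = 0.548167°; total 6.5481667
E → positive

-26.792500, 6.548167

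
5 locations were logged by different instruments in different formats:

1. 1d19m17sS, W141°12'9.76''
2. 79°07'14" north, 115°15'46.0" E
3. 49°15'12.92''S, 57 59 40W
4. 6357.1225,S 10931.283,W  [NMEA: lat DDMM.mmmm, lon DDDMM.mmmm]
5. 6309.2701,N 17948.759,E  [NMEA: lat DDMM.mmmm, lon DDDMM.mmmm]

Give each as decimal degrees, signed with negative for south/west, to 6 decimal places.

Point 1:
  φ: 1 + 19/60 + 17/3600 = 1.3213889
  S → negative
  λ: 141 + 12/60 + 9.76/3600 = 141.2027111
  W → negative
Point 2:
  Lat: 7′ + 14″ = 7.23333′; 79 + 7.23333/60 = 79.1205556
  N ⇒ keep positive
  Lon: 115 + 15/60 + 46/3600 = 115.2627778
  E ⇒ keep positive
Point 3:
  Latitude: 49° + 15/60 + 12.92/3600 = 49 + 0.250000 + 0.003589 = 49.2535889
  S → negative
  Longitude: 59′ + 40″ = 59.66667′; 57 + 59.66667/60 = 57.9944444
  W ⇒ negate
Point 4:
  Latitude: split at 2 digits → 63° and 57.1225′; 63 + 57.1225/60 = 63.9520417
  S ⇒ negate
  λ: degrees = first 3 digits = 109, minutes = 31.283; 109 + 31.283/60 = 109.5213833
  W ⇒ negate
Point 5:
  φ: split at 2 digits → 63° and 9.2701′; 63 + 9.2701/60 = 63.1545017
  N → positive
  Lon: degrees = first 3 digits = 179, minutes = 48.759; 179 + 48.759/60 = 179.8126500
  E ⇒ keep positive

1. -1.321389, -141.202711
2. 79.120556, 115.262778
3. -49.253589, -57.994444
4. -63.952042, -109.521383
5. 63.154502, 179.812650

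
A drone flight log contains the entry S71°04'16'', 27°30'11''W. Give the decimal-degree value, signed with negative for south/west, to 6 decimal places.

φ: 71 + 4/60 + 16/3600 = 71.0711111
S ⇒ negate
Longitude: 27° + 30/60 + 11/3600 = 27 + 0.500000 + 0.003056 = 27.5030556
W → negative

-71.071111, -27.503056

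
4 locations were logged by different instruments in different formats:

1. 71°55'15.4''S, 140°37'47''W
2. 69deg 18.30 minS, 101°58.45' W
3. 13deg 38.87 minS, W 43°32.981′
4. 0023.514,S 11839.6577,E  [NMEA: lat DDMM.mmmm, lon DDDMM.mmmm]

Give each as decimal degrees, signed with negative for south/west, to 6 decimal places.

1. -71.920944, -140.629722
2. -69.305000, -101.974167
3. -13.647833, -43.549683
4. -0.391900, 118.660962

Point 1:
  Latitude: 71 + 55/60 + 15.4/3600 = 71.9209444
  S → negative
  λ: 37′ + 47″ = 37.78333′; 140 + 37.78333/60 = 140.6297222
  W ⇒ negate
Point 2:
  φ: 69 + 18.3/60 = 69.3050000
  S ⇒ negate
  λ: 58.45′ = 0.974167°; total 101.9741667
  hemisphere W, so the sign is −
Point 3:
  φ: 38.87′ = 0.647833°; total 13.6478333
  S → negative
  Longitude: 43 + 32.981/60 = 43.5496833
  W → negative
Point 4:
  Latitude: degrees = first 2 digits = 0, minutes = 23.514; 0 + 23.514/60 = 0.3919000
  S → negative
  Lon: degrees = first 3 digits = 118, minutes = 39.6577; 118 + 39.6577/60 = 118.6609617
  E ⇒ keep positive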